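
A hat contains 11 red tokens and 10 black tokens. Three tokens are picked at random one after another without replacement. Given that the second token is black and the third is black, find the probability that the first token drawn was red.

P(first=red and the second token is black and the third is black) = (11/21)·(10/20)·(9/19) = 33/266.
P(E) = Σ over first color = 33/266 + 12/133 = 3/14.
By Bayes, P(first=red | E) = 33/266 / 3/14 = 11/19 ≈ 0.5789.

11/19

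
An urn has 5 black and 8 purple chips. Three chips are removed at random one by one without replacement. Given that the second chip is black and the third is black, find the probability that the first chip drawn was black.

P(first=black and the second chip is black and the third is black) = (5/13)·(4/12)·(3/11) = 5/143.
P(E) = Σ over first color = 5/143 + 40/429 = 5/39.
By Bayes, P(first=black | E) = 5/143 / 5/39 = 3/11 ≈ 0.2727.

3/11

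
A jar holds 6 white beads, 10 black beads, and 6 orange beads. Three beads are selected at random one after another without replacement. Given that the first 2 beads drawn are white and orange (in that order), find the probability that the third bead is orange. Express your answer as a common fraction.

After removing 1 white, 1 orange, the jar has 5 orange out of 20 remaining.
P(third is orange | given) = 5/20 = 1/4 ≈ 0.2500.

1/4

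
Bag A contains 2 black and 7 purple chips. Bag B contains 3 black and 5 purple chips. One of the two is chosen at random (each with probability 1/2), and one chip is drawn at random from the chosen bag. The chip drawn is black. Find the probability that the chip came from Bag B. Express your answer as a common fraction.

P(black | Bag A) = 2/9; P(black | Bag B) = 3/8.
P(black) = 1/2·2/9 + 1/2·3/8 = 43/144.
By Bayes' rule, P(Bag B | black) = 3/16 / 43/144 = 27/43 ≈ 0.6279.

27/43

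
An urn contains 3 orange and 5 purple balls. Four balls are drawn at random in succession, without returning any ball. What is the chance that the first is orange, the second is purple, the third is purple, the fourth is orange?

Multiply the conditional probability of each draw in order, without replacement, so each draw removes one from its color and from the total.
P = (3/8) · (5/7) · (4/6) · (2/5) = 1/14 ≈ 0.0714.

1/14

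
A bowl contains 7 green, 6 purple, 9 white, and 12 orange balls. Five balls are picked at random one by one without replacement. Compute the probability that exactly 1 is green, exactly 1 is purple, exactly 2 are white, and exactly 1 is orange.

Unordered draws without replacement: count favorable combinations over C(34,5).
Favorable = C(7,1) · C(6,1) · C(9,2) · C(12,1) = 18144; total = C(34,5) = 278256.
P = 18144/278256 = 378/5797 ≈ 0.0652.

378/5797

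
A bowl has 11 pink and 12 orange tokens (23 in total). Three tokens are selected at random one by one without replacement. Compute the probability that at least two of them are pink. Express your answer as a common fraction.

Sum the hypergeometric tail for j = 2,…,3 pink tokens.
Favorable = C(11,2)·C(12,1) + C(11,3)·C(12,0) = 825; total = C(23,3) = 1771.
P = 825/1771 = 75/161 ≈ 0.4658.

75/161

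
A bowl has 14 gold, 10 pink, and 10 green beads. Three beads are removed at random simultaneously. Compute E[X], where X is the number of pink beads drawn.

By linearity of expectation, E[X] = Σ P(draw i is pink); by symmetry each draw (even without replacement) has P(pink) = 10/34.
E[X] = 3 · 10/34 = 15/17 ≈ 0.8824.

15/17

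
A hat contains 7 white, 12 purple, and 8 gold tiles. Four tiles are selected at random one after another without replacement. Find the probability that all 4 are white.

7/3510

Unordered draws without replacement: count favorable combinations over C(27,4).
Favorable = C(7,4) · C(12,0) · C(8,0) = 35; total = C(27,4) = 17550.
P = 35/17550 = 7/3510 ≈ 0.0020.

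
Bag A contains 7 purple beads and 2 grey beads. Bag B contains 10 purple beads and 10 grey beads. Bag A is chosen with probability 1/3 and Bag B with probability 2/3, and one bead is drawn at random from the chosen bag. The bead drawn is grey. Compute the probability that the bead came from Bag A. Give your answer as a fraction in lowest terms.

P(grey | Bag A) = 2/9; P(grey | Bag B) = 1/2.
P(grey) = 1/3·2/9 + 2/3·1/2 = 11/27.
By Bayes' rule, P(Bag A | grey) = 2/27 / 11/27 = 2/11 ≈ 0.1818.

2/11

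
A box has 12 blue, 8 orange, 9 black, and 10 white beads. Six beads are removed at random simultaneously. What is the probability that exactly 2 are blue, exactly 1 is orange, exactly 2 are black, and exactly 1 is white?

63360/1087541

Unordered draws without replacement: count favorable combinations over C(39,6).
Favorable = C(12,2) · C(8,1) · C(9,2) · C(10,1) = 190080; total = C(39,6) = 3262623.
P = 190080/3262623 = 63360/1087541 ≈ 0.0583.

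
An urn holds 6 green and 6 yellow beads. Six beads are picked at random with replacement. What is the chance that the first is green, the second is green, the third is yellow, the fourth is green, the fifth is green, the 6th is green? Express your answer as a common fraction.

Multiply the conditional probability of each draw in order, with replacement (the composition resets each draw).
P = (6/12) · (6/12) · (6/12) · (6/12) · (6/12) · (6/12) = 1/64 ≈ 0.0156.

1/64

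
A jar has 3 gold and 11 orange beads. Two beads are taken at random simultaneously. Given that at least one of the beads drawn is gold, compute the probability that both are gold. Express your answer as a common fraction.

P(both gold) = C(3,2)/C(14,2) = 3/91; P(at least one gold) = 1 − C(11,2)/C(14,2) = 36/91.
Since 'both gold' ⊆ 'at least one gold', P(both | at least one) = 3/91 / 36/91 = 1/12 ≈ 0.0833.

1/12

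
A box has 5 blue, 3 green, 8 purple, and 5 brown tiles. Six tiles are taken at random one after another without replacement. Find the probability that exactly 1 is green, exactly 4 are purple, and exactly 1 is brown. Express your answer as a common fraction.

Unordered draws without replacement: count favorable combinations over C(21,6).
Favorable = C(5,0) · C(3,1) · C(8,4) · C(5,1) = 1050; total = C(21,6) = 54264.
P = 1050/54264 = 25/1292 ≈ 0.0193.

25/1292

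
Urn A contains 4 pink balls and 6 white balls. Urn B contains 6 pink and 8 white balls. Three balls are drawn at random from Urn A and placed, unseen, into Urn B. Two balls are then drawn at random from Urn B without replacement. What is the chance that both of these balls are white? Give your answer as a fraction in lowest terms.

Condition on how many of the transferred balls are white (from Urn A: 6 white of 10; then Urn B has 17 total).
  0 white: C(6,0)C(4,3)/C(10,3) = 1/30; then P = C(8,2)/C(17,2) = 7/34
  1 white: C(6,1)C(4,2)/C(10,3) = 3/10; then P = C(9,2)/C(17,2) = 9/34
  2 white: C(6,2)C(4,1)/C(10,3) = 1/2; then P = C(10,2)/C(17,2) = 45/136
  3 white: C(6,3)C(4,0)/C(10,3) = 1/6; then P = C(11,2)/C(17,2) = 55/136
P(both white) = 217/680 ≈ 0.3191.

217/680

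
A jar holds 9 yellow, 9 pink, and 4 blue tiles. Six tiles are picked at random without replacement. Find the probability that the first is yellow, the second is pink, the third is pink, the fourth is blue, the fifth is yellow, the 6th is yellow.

Multiply the conditional probability of each draw in order, without replacement, so each draw removes one from its color and from the total.
P = (9/22) · (9/21) · (8/20) · (4/19) · (8/18) · (7/17) = 48/17765 ≈ 0.0027.

48/17765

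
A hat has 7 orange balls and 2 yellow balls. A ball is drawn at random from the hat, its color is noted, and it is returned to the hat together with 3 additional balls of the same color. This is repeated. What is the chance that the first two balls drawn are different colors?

7/27

Either yellow then orange, or orange then yellow; after the first draw the total is 12.
P = (2/9)·(7/12) + (7/9)·(2/12) = 7/27 ≈ 0.2593.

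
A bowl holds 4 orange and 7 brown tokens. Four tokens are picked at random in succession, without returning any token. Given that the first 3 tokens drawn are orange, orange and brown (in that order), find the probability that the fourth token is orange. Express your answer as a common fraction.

After removing 2 orange, 1 brown, the bowl has 2 orange out of 8 remaining.
P(fourth is orange | given) = 2/8 = 1/4 ≈ 0.2500.

1/4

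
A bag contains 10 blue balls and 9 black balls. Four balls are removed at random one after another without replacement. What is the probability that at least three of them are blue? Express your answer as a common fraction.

Sum the hypergeometric tail for j = 3,…,4 blue balls.
Favorable = C(10,3)·C(9,1) + C(10,4)·C(9,0) = 1290; total = C(19,4) = 3876.
P = 1290/3876 = 215/646 ≈ 0.3328.

215/646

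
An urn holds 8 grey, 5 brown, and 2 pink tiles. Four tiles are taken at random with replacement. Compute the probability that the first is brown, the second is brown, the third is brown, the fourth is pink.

2/405

Multiply the conditional probability of each draw in order, with replacement (the composition resets each draw).
P = (5/15) · (5/15) · (5/15) · (2/15) = 2/405 ≈ 0.0049.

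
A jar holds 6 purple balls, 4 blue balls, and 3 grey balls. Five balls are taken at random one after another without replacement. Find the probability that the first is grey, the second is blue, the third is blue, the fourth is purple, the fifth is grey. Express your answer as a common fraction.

Multiply the conditional probability of each draw in order, without replacement, so each draw removes one from its color and from the total.
P = (3/13) · (4/12) · (3/11) · (6/10) · (2/9) = 2/715 ≈ 0.0028.

2/715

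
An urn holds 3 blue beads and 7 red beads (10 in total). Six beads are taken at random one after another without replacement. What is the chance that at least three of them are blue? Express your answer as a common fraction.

1/6

Sum the hypergeometric tail for j = 3,…,3 blue beads.
Favorable = C(3,3)·C(7,3) = 35; total = C(10,6) = 210.
P = 35/210 = 1/6 ≈ 0.1667.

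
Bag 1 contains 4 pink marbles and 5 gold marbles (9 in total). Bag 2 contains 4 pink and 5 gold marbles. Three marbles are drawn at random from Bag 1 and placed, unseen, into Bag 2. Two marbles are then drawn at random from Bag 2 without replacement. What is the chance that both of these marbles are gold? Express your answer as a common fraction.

Condition on how many of the transferred marbles are gold (from Bag 1: 5 gold of 9; then Bag 2 has 12 total).
  0 gold: C(5,0)C(4,3)/C(9,3) = 1/21; then P = C(5,2)/C(12,2) = 5/33
  1 gold: C(5,1)C(4,2)/C(9,3) = 5/14; then P = C(6,2)/C(12,2) = 5/22
  2 gold: C(5,2)C(4,1)/C(9,3) = 10/21; then P = C(7,2)/C(12,2) = 7/22
  3 gold: C(5,3)C(4,0)/C(9,3) = 5/42; then P = C(8,2)/C(12,2) = 14/33
P(both gold) = 115/396 ≈ 0.2904.

115/396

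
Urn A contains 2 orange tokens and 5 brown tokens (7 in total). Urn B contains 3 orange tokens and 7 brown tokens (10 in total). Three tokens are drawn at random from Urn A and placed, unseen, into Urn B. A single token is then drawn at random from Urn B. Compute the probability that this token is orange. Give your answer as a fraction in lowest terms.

27/91

Condition on how many of the transferred tokens are orange (from Urn A: 2 orange of 7; then Urn B has 13 total).
  0 orange: C(2,0)C(5,3)/C(7,3) = 2/7; then P = 3/13
  1 orange: C(2,1)C(5,2)/C(7,3) = 4/7; then P = 4/13
  2 orange: C(2,2)C(5,1)/C(7,3) = 1/7; then P = 5/13
P(orange from Urn B) = 27/91 ≈ 0.2967.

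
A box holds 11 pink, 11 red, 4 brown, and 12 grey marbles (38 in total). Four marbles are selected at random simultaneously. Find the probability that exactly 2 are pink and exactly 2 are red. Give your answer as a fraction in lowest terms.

605/14763

Unordered draws without replacement: count favorable combinations over C(38,4).
Favorable = C(11,2) · C(11,2) · C(4,0) · C(12,0) = 3025; total = C(38,4) = 73815.
P = 3025/73815 = 605/14763 ≈ 0.0410.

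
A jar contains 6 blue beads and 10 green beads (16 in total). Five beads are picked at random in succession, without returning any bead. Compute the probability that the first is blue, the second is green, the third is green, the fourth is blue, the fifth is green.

15/364

Multiply the conditional probability of each draw in order, without replacement, so each draw removes one from its color and from the total.
P = (6/16) · (10/15) · (9/14) · (5/13) · (8/12) = 15/364 ≈ 0.0412.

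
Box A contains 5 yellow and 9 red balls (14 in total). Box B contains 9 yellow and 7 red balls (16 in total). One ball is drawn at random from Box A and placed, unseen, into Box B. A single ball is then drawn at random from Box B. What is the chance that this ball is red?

Condition on how many of the transferred balls are red (from Box A: 9 red of 14; then Box B has 17 total).
  0 red: C(9,0)C(5,1)/C(14,1) = 5/14; then P = 7/17
  1 red: C(9,1)C(5,0)/C(14,1) = 9/14; then P = 8/17
P(red from Box B) = 107/238 ≈ 0.4496.

107/238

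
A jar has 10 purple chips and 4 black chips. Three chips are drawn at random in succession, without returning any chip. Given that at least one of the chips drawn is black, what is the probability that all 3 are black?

P(all 3 black) = C(4,3)/C(14,3) = 1/91; P(at least one black) = 1 − C(10,3)/C(14,3) = 61/91.
Since 'all 3 black' ⊆ 'at least one black', P(all 3 | at least one) = 1/91 / 61/91 = 1/61 ≈ 0.0164.

1/61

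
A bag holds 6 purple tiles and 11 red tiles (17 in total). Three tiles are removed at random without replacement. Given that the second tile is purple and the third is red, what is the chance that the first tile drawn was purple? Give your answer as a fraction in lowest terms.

1/3

P(first=purple and the second tile is purple and the third is red) = (6/17)·(5/16)·(11/15) = 11/136.
P(E) = Σ over first color = 11/136 + 11/68 = 33/136.
By Bayes, P(first=purple | E) = 11/136 / 33/136 = 1/3 ≈ 0.3333.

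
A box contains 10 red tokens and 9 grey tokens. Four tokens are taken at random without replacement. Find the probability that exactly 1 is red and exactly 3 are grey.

Unordered draws without replacement: count favorable combinations over C(19,4).
Favorable = C(10,1) · C(9,3) = 840; total = C(19,4) = 3876.
P = 840/3876 = 70/323 ≈ 0.2167.

70/323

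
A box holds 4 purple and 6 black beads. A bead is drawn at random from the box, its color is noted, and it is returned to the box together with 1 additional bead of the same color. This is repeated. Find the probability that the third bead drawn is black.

3/5

Sum over the four possibilities for the first two draws (black/not-black each), tracking how the black count and total change by +1 per draw.
P(third is black) = 3/5 ≈ 0.6000. (In a Pólya urn every draw has the same marginal probability 6/10.)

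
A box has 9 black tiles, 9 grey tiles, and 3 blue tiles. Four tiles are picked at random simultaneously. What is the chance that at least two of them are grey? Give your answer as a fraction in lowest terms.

Sum the hypergeometric tail for j = 2,…,4 grey tiles.
Favorable = C(9,2)·C(12,2) + C(9,3)·C(12,1) + C(9,4)·C(12,0) = 3510; total = C(21,4) = 5985.
P = 3510/5985 = 78/133 ≈ 0.5865.

78/133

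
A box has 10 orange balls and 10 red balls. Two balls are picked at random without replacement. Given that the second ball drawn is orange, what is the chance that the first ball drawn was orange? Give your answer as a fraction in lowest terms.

9/19

P(first=orange and the second ball drawn is orange) = (10/20)·(9/19) = 9/38.
P(the second ball drawn is orange) = Σ over first color = 9/38 + 5/19 = 1/2.
By Bayes, P(first=orange | the second ball drawn is orange) = 9/38 / 1/2 = 9/19 ≈ 0.4737.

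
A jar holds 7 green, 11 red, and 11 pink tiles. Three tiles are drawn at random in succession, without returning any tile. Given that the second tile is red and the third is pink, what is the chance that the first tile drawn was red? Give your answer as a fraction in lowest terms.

P(first=red and the second tile is red and the third is pink) = (11/29)·(10/28)·(11/27) = 605/10962.
P(E) = Σ over first color = 121/3132 + 605/10962 + 605/10962 = 121/812.
By Bayes, P(first=red | E) = 605/10962 / 121/812 = 10/27 ≈ 0.3704.

10/27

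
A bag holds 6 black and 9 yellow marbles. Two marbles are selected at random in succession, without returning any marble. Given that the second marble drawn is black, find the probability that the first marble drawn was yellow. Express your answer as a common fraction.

9/14

P(first=yellow and the second marble drawn is black) = (9/15)·(6/14) = 9/35.
P(the second marble drawn is black) = Σ over first color = 1/7 + 9/35 = 2/5.
By Bayes, P(first=yellow | the second marble drawn is black) = 9/35 / 2/5 = 9/14 ≈ 0.6429.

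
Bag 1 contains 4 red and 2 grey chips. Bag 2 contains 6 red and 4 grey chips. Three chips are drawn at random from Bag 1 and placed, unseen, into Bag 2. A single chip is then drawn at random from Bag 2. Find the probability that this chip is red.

8/13

Condition on how many of the transferred chips are red (from Bag 1: 4 red of 6; then Bag 2 has 13 total).
  1 red: C(4,1)C(2,2)/C(6,3) = 1/5; then P = 7/13
  2 red: C(4,2)C(2,1)/C(6,3) = 3/5; then P = 8/13
  3 red: C(4,3)C(2,0)/C(6,3) = 1/5; then P = 9/13
P(red from Bag 2) = 8/13 ≈ 0.6154.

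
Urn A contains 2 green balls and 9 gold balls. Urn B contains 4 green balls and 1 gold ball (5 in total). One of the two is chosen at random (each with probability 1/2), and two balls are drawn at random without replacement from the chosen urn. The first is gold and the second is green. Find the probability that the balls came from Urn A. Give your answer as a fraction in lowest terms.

9/20

P(E | Urn A) = 9/55; P(E | Urn B) = 1/5.
P(E) = 1/2·9/55 + 1/2·1/5 = 2/11.
By Bayes' rule, P(Urn A | E) = 9/110 / 2/11 = 9/20 ≈ 0.4500.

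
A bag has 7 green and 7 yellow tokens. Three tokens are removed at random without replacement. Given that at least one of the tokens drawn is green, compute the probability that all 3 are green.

5/47

P(all 3 green) = C(7,3)/C(14,3) = 5/52; P(at least one green) = 1 − C(7,3)/C(14,3) = 47/52.
Since 'all 3 green' ⊆ 'at least one green', P(all 3 | at least one) = 5/52 / 47/52 = 5/47 ≈ 0.1064.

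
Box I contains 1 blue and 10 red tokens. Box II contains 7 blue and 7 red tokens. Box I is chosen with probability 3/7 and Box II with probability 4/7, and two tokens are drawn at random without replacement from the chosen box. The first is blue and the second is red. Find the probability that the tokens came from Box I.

39/193

P(E | Box I) = 1/11; P(E | Box II) = 7/26.
P(E) = 3/7·1/11 + 4/7·7/26 = 193/1001.
By Bayes' rule, P(Box I | E) = 3/77 / 193/1001 = 39/193 ≈ 0.2021.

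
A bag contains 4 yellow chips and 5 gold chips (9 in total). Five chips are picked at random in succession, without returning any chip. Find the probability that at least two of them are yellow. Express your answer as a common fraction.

5/6

Sum the hypergeometric tail for j = 2,…,4 yellow chips.
Favorable = C(4,2)·C(5,3) + C(4,3)·C(5,2) + C(4,4)·C(5,1) = 105; total = C(9,5) = 126.
P = 105/126 = 5/6 ≈ 0.8333.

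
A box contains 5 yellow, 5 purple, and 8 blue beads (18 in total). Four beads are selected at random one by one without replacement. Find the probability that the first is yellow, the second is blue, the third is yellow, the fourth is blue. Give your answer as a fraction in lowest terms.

Multiply the conditional probability of each draw in order, without replacement, so each draw removes one from its color and from the total.
P = (5/18) · (8/17) · (4/16) · (7/15) = 7/459 ≈ 0.0153.

7/459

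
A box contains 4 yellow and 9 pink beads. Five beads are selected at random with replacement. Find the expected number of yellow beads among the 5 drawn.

20/13

By linearity of expectation, E[X] = Σ P(draw i is yellow); each independent draw has P(yellow) = 4/13.
E[X] = 5 · 4/13 = 20/13 ≈ 1.5385.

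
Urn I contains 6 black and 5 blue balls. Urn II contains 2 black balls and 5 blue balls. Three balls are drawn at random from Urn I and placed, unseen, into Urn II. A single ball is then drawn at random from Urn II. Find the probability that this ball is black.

4/11

Condition on how many of the transferred balls are black (from Urn I: 6 black of 11; then Urn II has 10 total).
  0 black: C(6,0)C(5,3)/C(11,3) = 2/33; then P = 2/10
  1 black: C(6,1)C(5,2)/C(11,3) = 4/11; then P = 3/10
  2 black: C(6,2)C(5,1)/C(11,3) = 5/11; then P = 4/10
  3 black: C(6,3)C(5,0)/C(11,3) = 4/33; then P = 5/10
P(black from Urn II) = 4/11 ≈ 0.3636.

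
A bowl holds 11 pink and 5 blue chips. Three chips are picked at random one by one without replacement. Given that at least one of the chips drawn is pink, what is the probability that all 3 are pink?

P(all 3 pink) = C(11,3)/C(16,3) = 33/112; P(at least one pink) = 1 − C(5,3)/C(16,3) = 55/56.
Since 'all 3 pink' ⊆ 'at least one pink', P(all 3 | at least one) = 33/112 / 55/56 = 3/10 ≈ 0.3000.

3/10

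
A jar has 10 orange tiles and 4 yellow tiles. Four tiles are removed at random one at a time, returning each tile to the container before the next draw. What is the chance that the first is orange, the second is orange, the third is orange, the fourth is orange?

625/2401

Multiply the conditional probability of each draw in order, with replacement (the composition resets each draw).
P = (10/14) · (10/14) · (10/14) · (10/14) = 625/2401 ≈ 0.2603.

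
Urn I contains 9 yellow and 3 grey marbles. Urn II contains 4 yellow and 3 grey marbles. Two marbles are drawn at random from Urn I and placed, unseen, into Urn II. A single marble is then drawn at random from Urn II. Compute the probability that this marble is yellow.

11/18

Condition on how many of the transferred marbles are yellow (from Urn I: 9 yellow of 12; then Urn II has 9 total).
  0 yellow: C(9,0)C(3,2)/C(12,2) = 1/22; then P = 4/9
  1 yellow: C(9,1)C(3,1)/C(12,2) = 9/22; then P = 5/9
  2 yellow: C(9,2)C(3,0)/C(12,2) = 6/11; then P = 6/9
P(yellow from Urn II) = 11/18 ≈ 0.6111.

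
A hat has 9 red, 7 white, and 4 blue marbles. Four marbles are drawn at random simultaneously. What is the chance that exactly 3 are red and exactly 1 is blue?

112/1615

Unordered draws without replacement: count favorable combinations over C(20,4).
Favorable = C(9,3) · C(7,0) · C(4,1) = 336; total = C(20,4) = 4845.
P = 336/4845 = 112/1615 ≈ 0.0693.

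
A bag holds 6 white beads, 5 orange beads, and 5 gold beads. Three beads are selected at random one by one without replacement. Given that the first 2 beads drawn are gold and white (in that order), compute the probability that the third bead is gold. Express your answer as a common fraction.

After removing 1 white, 1 gold, the bag has 4 gold out of 14 remaining.
P(third is gold | given) = 4/14 = 2/7 ≈ 0.2857.

2/7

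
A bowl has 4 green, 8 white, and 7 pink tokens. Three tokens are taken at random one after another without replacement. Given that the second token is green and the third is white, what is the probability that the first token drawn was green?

3/17

P(first=green and the second token is green and the third is white) = (4/19)·(3/18)·(8/17) = 16/969.
P(E) = Σ over first color = 16/969 + 112/2907 + 112/2907 = 16/171.
By Bayes, P(first=green | E) = 16/969 / 16/171 = 3/17 ≈ 0.1765.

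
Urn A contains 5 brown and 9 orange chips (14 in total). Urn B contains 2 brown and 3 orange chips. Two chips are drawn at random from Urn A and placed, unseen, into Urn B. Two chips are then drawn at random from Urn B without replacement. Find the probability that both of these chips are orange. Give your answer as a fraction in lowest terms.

Condition on how many of the transferred chips are orange (from Urn A: 9 orange of 14; then Urn B has 7 total).
  0 orange: C(9,0)C(5,2)/C(14,2) = 10/91; then P = C(3,2)/C(7,2) = 1/7
  1 orange: C(9,1)C(5,1)/C(14,2) = 45/91; then P = C(4,2)/C(7,2) = 2/7
  2 orange: C(9,2)C(5,0)/C(14,2) = 36/91; then P = C(5,2)/C(7,2) = 10/21
P(both orange) = 220/637 ≈ 0.3454.

220/637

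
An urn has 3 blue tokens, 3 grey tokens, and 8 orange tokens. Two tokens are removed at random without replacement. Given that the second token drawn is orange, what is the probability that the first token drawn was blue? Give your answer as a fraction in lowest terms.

3/13

P(first=blue and the second token drawn is orange) = (3/14)·(8/13) = 12/91.
P(the second token drawn is orange) = Σ over first color = 12/91 + 12/91 + 4/13 = 4/7.
By Bayes, P(first=blue | the second token drawn is orange) = 12/91 / 4/7 = 3/13 ≈ 0.2308.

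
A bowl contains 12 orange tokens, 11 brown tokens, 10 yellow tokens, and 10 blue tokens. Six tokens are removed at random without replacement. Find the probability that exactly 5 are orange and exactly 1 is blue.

3960/3048227

Unordered draws without replacement: count favorable combinations over C(43,6).
Favorable = C(12,5) · C(11,0) · C(10,0) · C(10,1) = 7920; total = C(43,6) = 6096454.
P = 7920/6096454 = 3960/3048227 ≈ 0.0013.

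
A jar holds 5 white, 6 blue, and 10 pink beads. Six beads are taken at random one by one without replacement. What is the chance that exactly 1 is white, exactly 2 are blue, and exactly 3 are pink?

Unordered draws without replacement: count favorable combinations over C(21,6).
Favorable = C(5,1) · C(6,2) · C(10,3) = 9000; total = C(21,6) = 54264.
P = 9000/54264 = 375/2261 ≈ 0.1659.

375/2261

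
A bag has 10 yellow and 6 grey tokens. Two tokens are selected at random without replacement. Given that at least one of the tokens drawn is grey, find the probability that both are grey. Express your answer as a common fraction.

1/5

P(both grey) = C(6,2)/C(16,2) = 1/8; P(at least one grey) = 1 − C(10,2)/C(16,2) = 5/8.
Since 'both grey' ⊆ 'at least one grey', P(both | at least one) = 1/8 / 5/8 = 1/5 ≈ 0.2000.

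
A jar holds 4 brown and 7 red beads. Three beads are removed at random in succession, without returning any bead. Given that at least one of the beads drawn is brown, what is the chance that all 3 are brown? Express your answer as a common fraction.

P(all 3 brown) = C(4,3)/C(11,3) = 4/165; P(at least one brown) = 1 − C(7,3)/C(11,3) = 26/33.
Since 'all 3 brown' ⊆ 'at least one brown', P(all 3 | at least one) = 4/165 / 26/33 = 2/65 ≈ 0.0308.

2/65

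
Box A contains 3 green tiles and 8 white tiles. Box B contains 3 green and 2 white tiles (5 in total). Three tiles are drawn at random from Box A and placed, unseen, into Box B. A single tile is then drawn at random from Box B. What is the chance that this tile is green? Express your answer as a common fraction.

Condition on how many of the transferred tiles are green (from Box A: 3 green of 11; then Box B has 8 total).
  0 green: C(3,0)C(8,3)/C(11,3) = 56/165; then P = 3/8
  1 green: C(3,1)C(8,2)/C(11,3) = 28/55; then P = 4/8
  2 green: C(3,2)C(8,1)/C(11,3) = 8/55; then P = 5/8
  3 green: C(3,3)C(8,0)/C(11,3) = 1/165; then P = 6/8
P(green from Box B) = 21/44 ≈ 0.4773.

21/44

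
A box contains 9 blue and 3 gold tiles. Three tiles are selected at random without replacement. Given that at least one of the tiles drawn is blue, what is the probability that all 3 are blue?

P(all 3 blue) = C(9,3)/C(12,3) = 21/55; P(at least one blue) = 1 − C(3,3)/C(12,3) = 219/220.
Since 'all 3 blue' ⊆ 'at least one blue', P(all 3 | at least one) = 21/55 / 219/220 = 28/73 ≈ 0.3836.

28/73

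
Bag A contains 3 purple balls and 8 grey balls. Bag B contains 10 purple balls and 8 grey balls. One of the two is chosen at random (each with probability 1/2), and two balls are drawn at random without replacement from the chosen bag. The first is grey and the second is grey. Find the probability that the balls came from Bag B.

P(E | Bag A) = 28/55; P(E | Bag B) = 28/153.
P(E) = 1/2·28/55 + 1/2·28/153 = 2912/8415.
By Bayes' rule, P(Bag B | E) = 14/153 / 2912/8415 = 55/208 ≈ 0.2644.

55/208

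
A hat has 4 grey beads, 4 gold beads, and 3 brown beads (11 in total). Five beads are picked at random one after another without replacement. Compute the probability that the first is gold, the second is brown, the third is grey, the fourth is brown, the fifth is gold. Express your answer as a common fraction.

Multiply the conditional probability of each draw in order, without replacement, so each draw removes one from its color and from the total.
P = (4/11) · (3/10) · (4/9) · (2/8) · (3/7) = 2/385 ≈ 0.0052.

2/385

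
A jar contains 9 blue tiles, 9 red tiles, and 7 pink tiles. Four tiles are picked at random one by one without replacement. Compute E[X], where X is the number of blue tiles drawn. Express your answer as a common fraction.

36/25

By linearity of expectation, E[X] = Σ P(draw i is blue); by symmetry each draw (even without replacement) has P(blue) = 9/25.
E[X] = 4 · 9/25 = 36/25 ≈ 1.4400.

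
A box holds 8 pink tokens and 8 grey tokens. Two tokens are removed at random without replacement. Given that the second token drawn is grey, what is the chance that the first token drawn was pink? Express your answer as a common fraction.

8/15

P(first=pink and the second token drawn is grey) = (8/16)·(8/15) = 4/15.
P(the second token drawn is grey) = Σ over first color = 4/15 + 7/30 = 1/2.
By Bayes, P(first=pink | the second token drawn is grey) = 4/15 / 1/2 = 8/15 ≈ 0.5333.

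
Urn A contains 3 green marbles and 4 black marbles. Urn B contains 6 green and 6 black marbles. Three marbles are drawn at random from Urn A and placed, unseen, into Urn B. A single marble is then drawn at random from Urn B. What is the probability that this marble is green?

Condition on how many of the transferred marbles are green (from Urn A: 3 green of 7; then Urn B has 15 total).
  0 green: C(3,0)C(4,3)/C(7,3) = 4/35; then P = 6/15
  1 green: C(3,1)C(4,2)/C(7,3) = 18/35; then P = 7/15
  2 green: C(3,2)C(4,1)/C(7,3) = 12/35; then P = 8/15
  3 green: C(3,3)C(4,0)/C(7,3) = 1/35; then P = 9/15
P(green from Urn B) = 17/35 ≈ 0.4857.

17/35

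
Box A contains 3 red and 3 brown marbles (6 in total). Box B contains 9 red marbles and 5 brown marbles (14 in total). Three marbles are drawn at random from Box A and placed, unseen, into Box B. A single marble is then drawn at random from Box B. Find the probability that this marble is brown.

Condition on how many of the transferred marbles are brown (from Box A: 3 brown of 6; then Box B has 17 total).
  0 brown: C(3,0)C(3,3)/C(6,3) = 1/20; then P = 5/17
  1 brown: C(3,1)C(3,2)/C(6,3) = 9/20; then P = 6/17
  2 brown: C(3,2)C(3,1)/C(6,3) = 9/20; then P = 7/17
  3 brown: C(3,3)C(3,0)/C(6,3) = 1/20; then P = 8/17
P(brown from Box B) = 13/34 ≈ 0.3824.

13/34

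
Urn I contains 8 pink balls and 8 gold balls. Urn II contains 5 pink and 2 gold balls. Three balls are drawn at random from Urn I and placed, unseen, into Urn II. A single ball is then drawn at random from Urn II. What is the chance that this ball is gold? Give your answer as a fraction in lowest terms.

Condition on how many of the transferred balls are gold (from Urn I: 8 gold of 16; then Urn II has 10 total).
  0 gold: C(8,0)C(8,3)/C(16,3) = 1/10; then P = 2/10
  1 gold: C(8,1)C(8,2)/C(16,3) = 2/5; then P = 3/10
  2 gold: C(8,2)C(8,1)/C(16,3) = 2/5; then P = 4/10
  3 gold: C(8,3)C(8,0)/C(16,3) = 1/10; then P = 5/10
P(gold from Urn II) = 7/20 ≈ 0.3500.

7/20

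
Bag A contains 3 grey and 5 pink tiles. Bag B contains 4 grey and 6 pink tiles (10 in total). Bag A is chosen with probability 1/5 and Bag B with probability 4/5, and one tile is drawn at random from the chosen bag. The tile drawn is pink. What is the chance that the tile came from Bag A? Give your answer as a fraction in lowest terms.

25/121

P(pink | Bag A) = 5/8; P(pink | Bag B) = 3/5.
P(pink) = 1/5·5/8 + 4/5·3/5 = 121/200.
By Bayes' rule, P(Bag A | pink) = 1/8 / 121/200 = 25/121 ≈ 0.2066.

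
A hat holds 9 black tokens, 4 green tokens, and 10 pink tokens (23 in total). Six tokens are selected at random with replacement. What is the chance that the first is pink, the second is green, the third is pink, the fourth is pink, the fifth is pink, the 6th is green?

160000/148035889

Multiply the conditional probability of each draw in order, with replacement (the composition resets each draw).
P = (10/23) · (4/23) · (10/23) · (10/23) · (10/23) · (4/23) = 160000/148035889 ≈ 0.0011.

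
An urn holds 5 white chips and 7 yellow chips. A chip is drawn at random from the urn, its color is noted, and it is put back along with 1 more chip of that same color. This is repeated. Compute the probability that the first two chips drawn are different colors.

35/78

Either yellow then white, or white then yellow; after the first draw the total is 13.
P = (7/12)·(5/13) + (5/12)·(7/13) = 35/78 ≈ 0.4487.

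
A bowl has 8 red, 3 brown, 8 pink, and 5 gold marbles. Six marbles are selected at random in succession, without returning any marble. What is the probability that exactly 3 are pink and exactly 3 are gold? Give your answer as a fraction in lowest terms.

Unordered draws without replacement: count favorable combinations over C(24,6).
Favorable = C(8,0) · C(3,0) · C(8,3) · C(5,3) = 560; total = C(24,6) = 134596.
P = 560/134596 = 20/4807 ≈ 0.0042.

20/4807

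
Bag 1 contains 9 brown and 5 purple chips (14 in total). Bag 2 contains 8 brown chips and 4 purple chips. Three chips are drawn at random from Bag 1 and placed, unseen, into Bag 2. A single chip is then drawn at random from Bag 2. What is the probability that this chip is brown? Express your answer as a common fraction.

139/210

Condition on how many of the transferred chips are brown (from Bag 1: 9 brown of 14; then Bag 2 has 15 total).
  0 brown: C(9,0)C(5,3)/C(14,3) = 5/182; then P = 8/15
  1 brown: C(9,1)C(5,2)/C(14,3) = 45/182; then P = 9/15
  2 brown: C(9,2)C(5,1)/C(14,3) = 45/91; then P = 10/15
  3 brown: C(9,3)C(5,0)/C(14,3) = 3/13; then P = 11/15
P(brown from Bag 2) = 139/210 ≈ 0.6619.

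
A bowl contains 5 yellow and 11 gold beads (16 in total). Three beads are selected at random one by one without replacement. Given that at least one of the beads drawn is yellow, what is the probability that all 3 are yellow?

P(all 3 yellow) = C(5,3)/C(16,3) = 1/56; P(at least one yellow) = 1 − C(11,3)/C(16,3) = 79/112.
Since 'all 3 yellow' ⊆ 'at least one yellow', P(all 3 | at least one) = 1/56 / 79/112 = 2/79 ≈ 0.0253.

2/79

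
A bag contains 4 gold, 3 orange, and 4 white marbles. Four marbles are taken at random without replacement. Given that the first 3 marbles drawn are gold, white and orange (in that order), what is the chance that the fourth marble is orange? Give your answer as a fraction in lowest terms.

After removing 1 gold, 1 orange, 1 white, the bag has 2 orange out of 8 remaining.
P(fourth is orange | given) = 2/8 = 1/4 ≈ 0.2500.

1/4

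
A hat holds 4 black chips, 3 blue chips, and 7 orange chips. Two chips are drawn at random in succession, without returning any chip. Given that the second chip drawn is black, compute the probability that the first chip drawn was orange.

P(first=orange and the second chip drawn is black) = (7/14)·(4/13) = 2/13.
P(the second chip drawn is black) = Σ over first color = 6/91 + 6/91 + 2/13 = 2/7.
By Bayes, P(first=orange | the second chip drawn is black) = 2/13 / 2/7 = 7/13 ≈ 0.5385.

7/13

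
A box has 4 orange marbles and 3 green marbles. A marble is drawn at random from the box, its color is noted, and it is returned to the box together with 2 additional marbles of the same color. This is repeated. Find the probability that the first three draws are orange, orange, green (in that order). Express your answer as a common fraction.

8/77

Track the composition after each reinforcement of +2.
P = (4/7) · (6/9) · (3/11) = 8/77 ≈ 0.1039.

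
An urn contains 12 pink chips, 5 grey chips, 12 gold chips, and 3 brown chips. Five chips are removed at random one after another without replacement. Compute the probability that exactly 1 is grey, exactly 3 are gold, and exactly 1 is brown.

Unordered draws without replacement: count favorable combinations over C(32,5).
Favorable = C(12,0) · C(5,1) · C(12,3) · C(3,1) = 3300; total = C(32,5) = 201376.
P = 3300/201376 = 825/50344 ≈ 0.0164.

825/50344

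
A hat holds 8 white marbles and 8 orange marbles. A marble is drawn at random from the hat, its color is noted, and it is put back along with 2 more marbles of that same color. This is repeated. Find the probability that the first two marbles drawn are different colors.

4/9

Either white then orange, or orange then white; after the first draw the total is 18.
P = (8/16)·(8/18) + (8/16)·(8/18) = 4/9 ≈ 0.4444.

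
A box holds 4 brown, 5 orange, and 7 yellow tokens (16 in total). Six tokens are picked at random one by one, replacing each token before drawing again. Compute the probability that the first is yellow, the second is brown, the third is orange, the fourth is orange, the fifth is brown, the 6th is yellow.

Multiply the conditional probability of each draw in order, with replacement (the composition resets each draw).
P = (7/16) · (4/16) · (5/16) · (5/16) · (4/16) · (7/16) = 1225/1048576 ≈ 0.0012.

1225/1048576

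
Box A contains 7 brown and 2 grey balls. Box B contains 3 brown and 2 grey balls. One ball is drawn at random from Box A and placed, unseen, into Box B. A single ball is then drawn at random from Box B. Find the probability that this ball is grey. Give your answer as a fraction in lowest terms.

Condition on how many of the transferred balls are grey (from Box A: 2 grey of 9; then Box B has 6 total).
  0 grey: C(2,0)C(7,1)/C(9,1) = 7/9; then P = 2/6
  1 grey: C(2,1)C(7,0)/C(9,1) = 2/9; then P = 3/6
P(grey from Box B) = 10/27 ≈ 0.3704.

10/27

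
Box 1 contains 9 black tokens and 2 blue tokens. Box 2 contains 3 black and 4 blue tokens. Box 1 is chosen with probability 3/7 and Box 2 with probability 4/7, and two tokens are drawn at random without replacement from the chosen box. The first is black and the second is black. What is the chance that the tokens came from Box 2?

55/244

P(E | Box 1) = 36/55; P(E | Box 2) = 1/7.
P(E) = 3/7·36/55 + 4/7·1/7 = 976/2695.
By Bayes' rule, P(Box 2 | E) = 4/49 / 976/2695 = 55/244 ≈ 0.2254.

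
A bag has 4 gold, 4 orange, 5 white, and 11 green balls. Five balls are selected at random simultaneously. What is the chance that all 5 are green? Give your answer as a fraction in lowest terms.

Unordered draws without replacement: count favorable combinations over C(24,5).
Favorable = C(4,0) · C(4,0) · C(5,0) · C(11,5) = 462; total = C(24,5) = 42504.
P = 462/42504 = 1/92 ≈ 0.0109.

1/92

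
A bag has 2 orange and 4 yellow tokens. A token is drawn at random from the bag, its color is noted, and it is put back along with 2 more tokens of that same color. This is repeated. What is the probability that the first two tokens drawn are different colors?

Either yellow then orange, or orange then yellow; after the first draw the total is 8.
P = (4/6)·(2/8) + (2/6)·(4/8) = 1/3 ≈ 0.3333.

1/3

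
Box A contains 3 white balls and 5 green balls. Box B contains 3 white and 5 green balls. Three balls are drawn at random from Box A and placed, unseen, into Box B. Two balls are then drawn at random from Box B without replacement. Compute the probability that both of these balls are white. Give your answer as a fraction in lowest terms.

Condition on how many of the transferred balls are white (from Box A: 3 white of 8; then Box B has 11 total).
  0 white: C(3,0)C(5,3)/C(8,3) = 5/28; then P = C(3,2)/C(11,2) = 3/55
  1 white: C(3,1)C(5,2)/C(8,3) = 15/28; then P = C(4,2)/C(11,2) = 6/55
  2 white: C(3,2)C(5,1)/C(8,3) = 15/56; then P = C(5,2)/C(11,2) = 2/11
  3 white: C(3,3)C(5,0)/C(8,3) = 1/56; then P = C(6,2)/C(11,2) = 3/11
P(both white) = 75/616 ≈ 0.1218.

75/616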